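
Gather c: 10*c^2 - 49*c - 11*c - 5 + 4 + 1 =10*c^2 - 60*c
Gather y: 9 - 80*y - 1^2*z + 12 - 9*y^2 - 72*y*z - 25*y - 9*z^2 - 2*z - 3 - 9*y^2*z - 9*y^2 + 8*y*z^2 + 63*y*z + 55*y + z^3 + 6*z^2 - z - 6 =y^2*(-9*z - 18) + y*(8*z^2 - 9*z - 50) + z^3 - 3*z^2 - 4*z + 12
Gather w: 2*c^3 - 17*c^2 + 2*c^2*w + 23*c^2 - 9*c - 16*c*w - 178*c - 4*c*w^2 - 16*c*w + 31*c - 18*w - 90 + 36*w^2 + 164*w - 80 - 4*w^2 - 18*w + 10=2*c^3 + 6*c^2 - 156*c + w^2*(32 - 4*c) + w*(2*c^2 - 32*c + 128) - 160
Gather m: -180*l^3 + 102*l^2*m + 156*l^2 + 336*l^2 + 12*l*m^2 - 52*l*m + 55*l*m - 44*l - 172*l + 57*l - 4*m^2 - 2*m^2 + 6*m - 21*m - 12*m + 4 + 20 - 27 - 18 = -180*l^3 + 492*l^2 - 159*l + m^2*(12*l - 6) + m*(102*l^2 + 3*l - 27) - 21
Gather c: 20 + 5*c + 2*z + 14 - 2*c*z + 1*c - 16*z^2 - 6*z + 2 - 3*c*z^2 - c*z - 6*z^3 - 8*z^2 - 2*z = c*(-3*z^2 - 3*z + 6) - 6*z^3 - 24*z^2 - 6*z + 36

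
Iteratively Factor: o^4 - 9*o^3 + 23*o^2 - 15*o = (o)*(o^3 - 9*o^2 + 23*o - 15) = o*(o - 3)*(o^2 - 6*o + 5) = o*(o - 3)*(o - 1)*(o - 5)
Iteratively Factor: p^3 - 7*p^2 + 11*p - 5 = (p - 1)*(p^2 - 6*p + 5) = (p - 5)*(p - 1)*(p - 1)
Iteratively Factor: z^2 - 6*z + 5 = (z - 1)*(z - 5)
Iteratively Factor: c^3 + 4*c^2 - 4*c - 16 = (c + 4)*(c^2 - 4) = (c - 2)*(c + 4)*(c + 2)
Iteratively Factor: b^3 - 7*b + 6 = (b + 3)*(b^2 - 3*b + 2) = (b - 1)*(b + 3)*(b - 2)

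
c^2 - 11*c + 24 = (c - 8)*(c - 3)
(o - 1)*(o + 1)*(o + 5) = o^3 + 5*o^2 - o - 5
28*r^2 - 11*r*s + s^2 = (-7*r + s)*(-4*r + s)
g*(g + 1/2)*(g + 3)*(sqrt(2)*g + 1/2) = sqrt(2)*g^4 + g^3/2 + 7*sqrt(2)*g^3/2 + 7*g^2/4 + 3*sqrt(2)*g^2/2 + 3*g/4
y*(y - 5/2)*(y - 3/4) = y^3 - 13*y^2/4 + 15*y/8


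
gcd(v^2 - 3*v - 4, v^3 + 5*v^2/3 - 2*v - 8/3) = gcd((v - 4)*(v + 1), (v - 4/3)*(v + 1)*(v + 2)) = v + 1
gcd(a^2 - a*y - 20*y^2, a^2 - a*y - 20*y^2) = -a^2 + a*y + 20*y^2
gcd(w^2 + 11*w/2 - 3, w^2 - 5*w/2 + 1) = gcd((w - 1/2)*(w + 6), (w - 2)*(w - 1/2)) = w - 1/2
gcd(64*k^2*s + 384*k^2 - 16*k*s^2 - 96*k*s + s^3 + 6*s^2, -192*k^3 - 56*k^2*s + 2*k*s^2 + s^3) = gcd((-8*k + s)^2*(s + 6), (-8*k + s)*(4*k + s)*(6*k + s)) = -8*k + s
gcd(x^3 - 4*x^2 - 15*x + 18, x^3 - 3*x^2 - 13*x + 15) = x^2 + 2*x - 3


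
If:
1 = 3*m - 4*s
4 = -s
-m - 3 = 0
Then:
No Solution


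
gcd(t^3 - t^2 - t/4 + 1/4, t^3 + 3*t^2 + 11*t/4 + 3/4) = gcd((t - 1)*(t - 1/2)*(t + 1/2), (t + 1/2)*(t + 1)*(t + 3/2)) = t + 1/2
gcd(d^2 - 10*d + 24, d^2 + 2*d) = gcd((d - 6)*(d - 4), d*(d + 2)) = 1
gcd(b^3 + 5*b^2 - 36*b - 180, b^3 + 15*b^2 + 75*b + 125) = b + 5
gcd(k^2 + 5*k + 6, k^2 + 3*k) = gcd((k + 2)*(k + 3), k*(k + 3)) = k + 3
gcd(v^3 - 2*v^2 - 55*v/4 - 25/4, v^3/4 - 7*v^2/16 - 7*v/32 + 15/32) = 1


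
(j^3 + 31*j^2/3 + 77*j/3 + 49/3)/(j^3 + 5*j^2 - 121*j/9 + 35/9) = 3*(3*j^2 + 10*j + 7)/(9*j^2 - 18*j + 5)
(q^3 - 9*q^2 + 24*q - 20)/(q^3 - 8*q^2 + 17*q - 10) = (q - 2)/(q - 1)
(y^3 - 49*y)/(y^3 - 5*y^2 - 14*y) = (y + 7)/(y + 2)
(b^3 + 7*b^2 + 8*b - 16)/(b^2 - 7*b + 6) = (b^2 + 8*b + 16)/(b - 6)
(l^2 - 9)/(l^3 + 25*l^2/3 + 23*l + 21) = 3*(l - 3)/(3*l^2 + 16*l + 21)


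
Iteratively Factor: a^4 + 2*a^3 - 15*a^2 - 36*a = (a + 3)*(a^3 - a^2 - 12*a) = (a + 3)^2*(a^2 - 4*a) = a*(a + 3)^2*(a - 4)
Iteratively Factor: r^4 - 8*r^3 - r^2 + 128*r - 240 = (r + 4)*(r^3 - 12*r^2 + 47*r - 60) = (r - 5)*(r + 4)*(r^2 - 7*r + 12) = (r - 5)*(r - 3)*(r + 4)*(r - 4)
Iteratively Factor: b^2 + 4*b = (b)*(b + 4)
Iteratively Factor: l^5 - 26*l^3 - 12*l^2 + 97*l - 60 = (l + 3)*(l^4 - 3*l^3 - 17*l^2 + 39*l - 20) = (l - 5)*(l + 3)*(l^3 + 2*l^2 - 7*l + 4) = (l - 5)*(l - 1)*(l + 3)*(l^2 + 3*l - 4) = (l - 5)*(l - 1)*(l + 3)*(l + 4)*(l - 1)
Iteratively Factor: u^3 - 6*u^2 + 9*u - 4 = (u - 1)*(u^2 - 5*u + 4) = (u - 1)^2*(u - 4)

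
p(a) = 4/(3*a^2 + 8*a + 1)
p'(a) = 4*(-6*a - 8)/(3*a^2 + 8*a + 1)^2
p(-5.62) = 0.08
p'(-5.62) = 0.04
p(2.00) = 0.14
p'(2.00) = -0.10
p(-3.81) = 0.28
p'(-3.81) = 0.30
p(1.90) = 0.15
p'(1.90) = -0.11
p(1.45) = 0.21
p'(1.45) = -0.19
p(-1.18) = -0.94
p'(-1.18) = -0.20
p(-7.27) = 0.04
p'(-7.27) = 0.01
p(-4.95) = 0.11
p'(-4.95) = 0.07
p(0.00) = 4.00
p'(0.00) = -32.00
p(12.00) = 0.01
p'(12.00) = 0.00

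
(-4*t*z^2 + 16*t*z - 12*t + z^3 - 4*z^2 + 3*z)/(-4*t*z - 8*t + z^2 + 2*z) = (z^2 - 4*z + 3)/(z + 2)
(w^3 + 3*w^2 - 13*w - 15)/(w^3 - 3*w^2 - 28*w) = (-w^3 - 3*w^2 + 13*w + 15)/(w*(-w^2 + 3*w + 28))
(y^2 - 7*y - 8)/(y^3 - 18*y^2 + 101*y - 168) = (y + 1)/(y^2 - 10*y + 21)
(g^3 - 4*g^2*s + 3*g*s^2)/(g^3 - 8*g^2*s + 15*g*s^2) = (-g + s)/(-g + 5*s)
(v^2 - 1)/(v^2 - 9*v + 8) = (v + 1)/(v - 8)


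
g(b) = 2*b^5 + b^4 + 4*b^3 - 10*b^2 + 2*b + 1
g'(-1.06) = 44.54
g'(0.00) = 2.00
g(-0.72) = -7.24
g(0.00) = 1.00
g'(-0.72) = 23.82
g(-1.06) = -18.53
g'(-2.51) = 461.46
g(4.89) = 6403.26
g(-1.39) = -38.49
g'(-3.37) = 1342.38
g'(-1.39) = 79.57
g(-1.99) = -120.84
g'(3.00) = 968.00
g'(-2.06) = 239.24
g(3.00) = 592.00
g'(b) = 10*b^4 + 4*b^3 + 12*b^2 - 20*b + 2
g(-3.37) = -1012.74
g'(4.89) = 6376.75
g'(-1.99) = 214.62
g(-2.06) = -136.71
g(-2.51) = -289.83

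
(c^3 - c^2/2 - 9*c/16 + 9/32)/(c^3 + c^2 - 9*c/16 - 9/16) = (c - 1/2)/(c + 1)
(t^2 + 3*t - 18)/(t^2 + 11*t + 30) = (t - 3)/(t + 5)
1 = 1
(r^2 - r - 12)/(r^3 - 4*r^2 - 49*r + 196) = (r + 3)/(r^2 - 49)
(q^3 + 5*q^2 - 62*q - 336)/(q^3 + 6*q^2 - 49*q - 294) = (q - 8)/(q - 7)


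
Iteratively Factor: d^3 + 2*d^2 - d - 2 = (d + 2)*(d^2 - 1) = (d - 1)*(d + 2)*(d + 1)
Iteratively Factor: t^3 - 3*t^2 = (t)*(t^2 - 3*t) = t^2*(t - 3)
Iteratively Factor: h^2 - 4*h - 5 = (h + 1)*(h - 5)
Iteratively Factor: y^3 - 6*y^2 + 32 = (y - 4)*(y^2 - 2*y - 8) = (y - 4)^2*(y + 2)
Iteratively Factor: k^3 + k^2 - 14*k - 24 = (k - 4)*(k^2 + 5*k + 6) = (k - 4)*(k + 2)*(k + 3)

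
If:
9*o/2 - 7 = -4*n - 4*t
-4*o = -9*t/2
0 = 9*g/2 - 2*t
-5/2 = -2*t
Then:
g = 5/9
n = -277/256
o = 45/32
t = 5/4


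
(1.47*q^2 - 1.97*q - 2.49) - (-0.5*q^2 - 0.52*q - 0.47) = 1.97*q^2 - 1.45*q - 2.02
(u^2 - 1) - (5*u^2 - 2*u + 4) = -4*u^2 + 2*u - 5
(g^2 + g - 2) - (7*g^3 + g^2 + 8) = -7*g^3 + g - 10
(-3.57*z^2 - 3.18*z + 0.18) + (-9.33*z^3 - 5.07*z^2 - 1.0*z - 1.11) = -9.33*z^3 - 8.64*z^2 - 4.18*z - 0.93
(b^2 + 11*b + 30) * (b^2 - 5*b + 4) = b^4 + 6*b^3 - 21*b^2 - 106*b + 120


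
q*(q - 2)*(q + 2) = q^3 - 4*q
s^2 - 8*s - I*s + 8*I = (s - 8)*(s - I)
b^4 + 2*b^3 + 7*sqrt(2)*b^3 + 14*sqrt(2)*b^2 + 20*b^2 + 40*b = b*(b + 2)*(b + 2*sqrt(2))*(b + 5*sqrt(2))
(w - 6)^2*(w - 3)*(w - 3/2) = w^4 - 33*w^3/2 + 189*w^2/2 - 216*w + 162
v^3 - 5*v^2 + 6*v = v*(v - 3)*(v - 2)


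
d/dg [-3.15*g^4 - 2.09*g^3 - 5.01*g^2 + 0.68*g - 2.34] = -12.6*g^3 - 6.27*g^2 - 10.02*g + 0.68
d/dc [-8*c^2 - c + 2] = -16*c - 1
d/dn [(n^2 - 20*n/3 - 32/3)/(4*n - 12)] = (3*n^2 - 18*n + 92)/(12*(n^2 - 6*n + 9))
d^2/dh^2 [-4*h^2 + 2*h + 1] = -8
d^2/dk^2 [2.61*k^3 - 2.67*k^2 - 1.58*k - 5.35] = 15.66*k - 5.34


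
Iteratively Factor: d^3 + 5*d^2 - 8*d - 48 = (d + 4)*(d^2 + d - 12) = (d - 3)*(d + 4)*(d + 4)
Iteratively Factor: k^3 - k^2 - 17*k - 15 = (k - 5)*(k^2 + 4*k + 3) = (k - 5)*(k + 3)*(k + 1)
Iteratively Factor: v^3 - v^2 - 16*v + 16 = (v + 4)*(v^2 - 5*v + 4) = (v - 4)*(v + 4)*(v - 1)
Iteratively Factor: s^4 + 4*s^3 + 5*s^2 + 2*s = (s + 2)*(s^3 + 2*s^2 + s) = (s + 1)*(s + 2)*(s^2 + s) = s*(s + 1)*(s + 2)*(s + 1)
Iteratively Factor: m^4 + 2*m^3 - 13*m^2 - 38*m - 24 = (m + 2)*(m^3 - 13*m - 12) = (m + 1)*(m + 2)*(m^2 - m - 12) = (m - 4)*(m + 1)*(m + 2)*(m + 3)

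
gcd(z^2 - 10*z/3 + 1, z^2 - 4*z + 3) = z - 3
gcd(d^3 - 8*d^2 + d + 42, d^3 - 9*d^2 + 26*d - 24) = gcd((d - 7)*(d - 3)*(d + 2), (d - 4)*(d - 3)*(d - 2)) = d - 3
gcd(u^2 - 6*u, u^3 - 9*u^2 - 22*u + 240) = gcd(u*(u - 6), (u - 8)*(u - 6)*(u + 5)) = u - 6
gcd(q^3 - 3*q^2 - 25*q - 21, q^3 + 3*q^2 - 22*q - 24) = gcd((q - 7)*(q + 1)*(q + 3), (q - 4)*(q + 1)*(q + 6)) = q + 1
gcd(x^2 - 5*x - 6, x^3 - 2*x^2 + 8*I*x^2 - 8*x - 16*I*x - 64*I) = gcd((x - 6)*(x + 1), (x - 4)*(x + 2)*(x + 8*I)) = 1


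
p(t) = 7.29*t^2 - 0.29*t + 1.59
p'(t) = 14.58*t - 0.29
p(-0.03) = 1.61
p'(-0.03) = -0.73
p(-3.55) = 94.49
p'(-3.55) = -52.05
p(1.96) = 29.03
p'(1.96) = 28.29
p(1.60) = 19.79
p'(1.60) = 23.04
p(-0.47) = 3.34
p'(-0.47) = -7.14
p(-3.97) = 117.64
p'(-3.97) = -58.17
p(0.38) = 2.53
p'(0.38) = 5.25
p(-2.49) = 47.51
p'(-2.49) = -36.59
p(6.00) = 262.29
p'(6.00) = 87.19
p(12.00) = 1047.87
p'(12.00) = 174.67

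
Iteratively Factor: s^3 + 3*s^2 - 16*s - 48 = (s + 4)*(s^2 - s - 12) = (s + 3)*(s + 4)*(s - 4)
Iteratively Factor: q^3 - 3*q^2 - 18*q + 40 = (q - 5)*(q^2 + 2*q - 8) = (q - 5)*(q - 2)*(q + 4)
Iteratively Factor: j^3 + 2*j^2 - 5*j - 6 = (j - 2)*(j^2 + 4*j + 3) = (j - 2)*(j + 3)*(j + 1)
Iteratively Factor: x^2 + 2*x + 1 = (x + 1)*(x + 1)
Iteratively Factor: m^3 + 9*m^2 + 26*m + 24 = (m + 3)*(m^2 + 6*m + 8) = (m + 3)*(m + 4)*(m + 2)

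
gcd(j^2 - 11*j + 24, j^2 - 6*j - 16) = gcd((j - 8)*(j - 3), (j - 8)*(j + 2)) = j - 8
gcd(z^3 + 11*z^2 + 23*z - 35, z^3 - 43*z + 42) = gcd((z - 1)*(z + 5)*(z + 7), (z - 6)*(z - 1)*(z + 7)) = z^2 + 6*z - 7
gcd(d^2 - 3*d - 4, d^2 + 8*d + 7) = d + 1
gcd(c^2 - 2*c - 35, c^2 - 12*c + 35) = c - 7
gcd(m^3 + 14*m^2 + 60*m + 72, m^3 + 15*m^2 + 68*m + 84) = m^2 + 8*m + 12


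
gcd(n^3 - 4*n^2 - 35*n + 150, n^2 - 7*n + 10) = n - 5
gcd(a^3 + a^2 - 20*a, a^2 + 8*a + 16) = 1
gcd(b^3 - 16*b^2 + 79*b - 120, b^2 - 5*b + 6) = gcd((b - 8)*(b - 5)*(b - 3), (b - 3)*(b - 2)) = b - 3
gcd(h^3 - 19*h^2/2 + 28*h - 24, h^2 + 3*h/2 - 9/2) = h - 3/2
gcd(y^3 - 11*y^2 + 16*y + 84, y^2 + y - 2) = y + 2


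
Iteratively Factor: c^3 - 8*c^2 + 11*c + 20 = (c - 4)*(c^2 - 4*c - 5) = (c - 5)*(c - 4)*(c + 1)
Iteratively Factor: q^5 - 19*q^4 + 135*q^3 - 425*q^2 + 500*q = (q - 5)*(q^4 - 14*q^3 + 65*q^2 - 100*q) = (q - 5)^2*(q^3 - 9*q^2 + 20*q) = (q - 5)^2*(q - 4)*(q^2 - 5*q) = q*(q - 5)^2*(q - 4)*(q - 5)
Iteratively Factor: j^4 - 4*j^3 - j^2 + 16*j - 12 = (j - 1)*(j^3 - 3*j^2 - 4*j + 12) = (j - 3)*(j - 1)*(j^2 - 4) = (j - 3)*(j - 1)*(j + 2)*(j - 2)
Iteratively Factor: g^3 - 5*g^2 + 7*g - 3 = (g - 1)*(g^2 - 4*g + 3) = (g - 1)^2*(g - 3)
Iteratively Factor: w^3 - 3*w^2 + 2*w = (w)*(w^2 - 3*w + 2) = w*(w - 2)*(w - 1)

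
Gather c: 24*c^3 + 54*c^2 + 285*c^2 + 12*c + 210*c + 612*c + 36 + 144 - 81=24*c^3 + 339*c^2 + 834*c + 99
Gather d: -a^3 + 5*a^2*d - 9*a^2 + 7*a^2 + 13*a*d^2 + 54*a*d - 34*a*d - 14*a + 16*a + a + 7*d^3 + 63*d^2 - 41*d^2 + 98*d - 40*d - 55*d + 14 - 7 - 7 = -a^3 - 2*a^2 + 3*a + 7*d^3 + d^2*(13*a + 22) + d*(5*a^2 + 20*a + 3)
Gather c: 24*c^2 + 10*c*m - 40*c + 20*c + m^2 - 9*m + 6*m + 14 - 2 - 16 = 24*c^2 + c*(10*m - 20) + m^2 - 3*m - 4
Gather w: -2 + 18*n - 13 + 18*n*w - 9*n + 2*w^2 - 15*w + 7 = 9*n + 2*w^2 + w*(18*n - 15) - 8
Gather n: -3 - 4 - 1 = -8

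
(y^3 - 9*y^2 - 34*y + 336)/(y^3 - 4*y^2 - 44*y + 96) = (y - 7)/(y - 2)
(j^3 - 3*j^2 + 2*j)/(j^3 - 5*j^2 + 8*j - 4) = j/(j - 2)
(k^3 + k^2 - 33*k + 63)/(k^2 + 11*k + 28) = (k^2 - 6*k + 9)/(k + 4)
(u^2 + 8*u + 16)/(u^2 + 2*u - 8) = (u + 4)/(u - 2)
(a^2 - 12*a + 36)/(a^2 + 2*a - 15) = (a^2 - 12*a + 36)/(a^2 + 2*a - 15)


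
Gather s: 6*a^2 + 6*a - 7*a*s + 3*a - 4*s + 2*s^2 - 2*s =6*a^2 + 9*a + 2*s^2 + s*(-7*a - 6)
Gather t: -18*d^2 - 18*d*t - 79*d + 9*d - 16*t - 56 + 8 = -18*d^2 - 70*d + t*(-18*d - 16) - 48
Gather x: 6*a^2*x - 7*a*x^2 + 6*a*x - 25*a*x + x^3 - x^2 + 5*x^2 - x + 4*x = x^3 + x^2*(4 - 7*a) + x*(6*a^2 - 19*a + 3)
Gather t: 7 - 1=6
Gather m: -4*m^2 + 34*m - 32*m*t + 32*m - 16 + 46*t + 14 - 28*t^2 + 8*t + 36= -4*m^2 + m*(66 - 32*t) - 28*t^2 + 54*t + 34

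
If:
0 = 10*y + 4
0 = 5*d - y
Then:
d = -2/25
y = -2/5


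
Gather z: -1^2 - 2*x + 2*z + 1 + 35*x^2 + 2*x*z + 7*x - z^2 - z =35*x^2 + 5*x - z^2 + z*(2*x + 1)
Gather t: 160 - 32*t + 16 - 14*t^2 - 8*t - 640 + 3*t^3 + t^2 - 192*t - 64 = 3*t^3 - 13*t^2 - 232*t - 528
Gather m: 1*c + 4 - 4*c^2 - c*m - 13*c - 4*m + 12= -4*c^2 - 12*c + m*(-c - 4) + 16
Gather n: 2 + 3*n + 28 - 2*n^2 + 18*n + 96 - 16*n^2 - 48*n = -18*n^2 - 27*n + 126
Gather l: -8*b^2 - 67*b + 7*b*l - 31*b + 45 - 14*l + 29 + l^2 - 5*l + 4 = -8*b^2 - 98*b + l^2 + l*(7*b - 19) + 78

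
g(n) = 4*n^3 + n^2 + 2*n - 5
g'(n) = 12*n^2 + 2*n + 2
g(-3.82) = -221.02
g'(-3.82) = 169.47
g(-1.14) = -11.91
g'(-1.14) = 15.32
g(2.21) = 47.48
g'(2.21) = 65.03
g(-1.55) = -20.59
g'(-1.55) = 27.73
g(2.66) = 82.68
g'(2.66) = 92.23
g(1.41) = 11.02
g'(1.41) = 28.68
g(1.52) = 14.40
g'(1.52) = 32.76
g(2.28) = 52.17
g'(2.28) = 68.94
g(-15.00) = -13310.00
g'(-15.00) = 2672.00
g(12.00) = 7075.00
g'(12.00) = 1754.00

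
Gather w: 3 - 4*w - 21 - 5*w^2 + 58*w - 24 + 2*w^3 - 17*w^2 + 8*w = 2*w^3 - 22*w^2 + 62*w - 42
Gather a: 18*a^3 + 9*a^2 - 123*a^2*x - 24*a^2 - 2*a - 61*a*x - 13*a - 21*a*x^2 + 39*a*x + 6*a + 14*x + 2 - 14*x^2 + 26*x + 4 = 18*a^3 + a^2*(-123*x - 15) + a*(-21*x^2 - 22*x - 9) - 14*x^2 + 40*x + 6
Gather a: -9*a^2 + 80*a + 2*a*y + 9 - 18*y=-9*a^2 + a*(2*y + 80) - 18*y + 9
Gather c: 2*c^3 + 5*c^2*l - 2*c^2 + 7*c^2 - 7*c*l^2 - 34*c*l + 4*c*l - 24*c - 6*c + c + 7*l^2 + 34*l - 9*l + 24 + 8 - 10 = 2*c^3 + c^2*(5*l + 5) + c*(-7*l^2 - 30*l - 29) + 7*l^2 + 25*l + 22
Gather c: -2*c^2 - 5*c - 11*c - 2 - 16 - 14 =-2*c^2 - 16*c - 32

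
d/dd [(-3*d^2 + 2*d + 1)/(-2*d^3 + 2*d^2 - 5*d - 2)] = (-6*d^4 + 8*d^3 + 17*d^2 + 8*d + 1)/(4*d^6 - 8*d^5 + 24*d^4 - 12*d^3 + 17*d^2 + 20*d + 4)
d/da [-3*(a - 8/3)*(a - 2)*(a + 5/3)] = -9*a^2 + 18*a + 22/3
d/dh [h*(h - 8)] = 2*h - 8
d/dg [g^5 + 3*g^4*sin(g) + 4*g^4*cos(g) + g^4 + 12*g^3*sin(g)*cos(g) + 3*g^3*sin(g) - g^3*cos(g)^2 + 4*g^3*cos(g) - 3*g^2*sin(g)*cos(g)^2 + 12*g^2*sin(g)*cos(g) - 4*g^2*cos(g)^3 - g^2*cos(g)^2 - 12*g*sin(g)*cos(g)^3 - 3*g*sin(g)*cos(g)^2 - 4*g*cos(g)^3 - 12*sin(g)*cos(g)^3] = -4*g^4*sin(g) + 3*g^4*cos(g) + 5*g^4 + 8*g^3*sin(g) + g^3*sin(2*g) + 19*g^3*cos(g) + 12*g^3*cos(2*g) + 4*g^3 + 12*g^2*sin(g) + 19*g^2*sin(2*g) + 3*g^2*sin(3*g) + 45*g^2*cos(g)/4 + 21*g^2*cos(2*g)/2 - 9*g^2*cos(3*g)/4 - 3*g^2/2 + 3*g*sin(g)/2 + 12*g*sin(2*g) + 3*g*sin(3*g)/2 - 27*g*cos(g)/4 - 12*g*cos(2*g)^2 - 7*g*cos(2*g) - 17*g*cos(3*g)/4 + 5*g - 3*sin(g)/4 - 3*sin(2*g) - 3*sin(3*g)/4 - 3*sin(4*g)/2 - 3*cos(g) - 12*cos(2*g)^2 - 6*cos(2*g) - cos(3*g) + 6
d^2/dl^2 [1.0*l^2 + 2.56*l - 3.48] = 2.00000000000000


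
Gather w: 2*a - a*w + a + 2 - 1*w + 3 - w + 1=3*a + w*(-a - 2) + 6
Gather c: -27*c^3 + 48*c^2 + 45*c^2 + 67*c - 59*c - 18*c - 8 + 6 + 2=-27*c^3 + 93*c^2 - 10*c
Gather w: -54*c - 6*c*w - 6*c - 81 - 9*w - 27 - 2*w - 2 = -60*c + w*(-6*c - 11) - 110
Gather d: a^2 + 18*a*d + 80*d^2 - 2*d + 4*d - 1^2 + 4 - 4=a^2 + 80*d^2 + d*(18*a + 2) - 1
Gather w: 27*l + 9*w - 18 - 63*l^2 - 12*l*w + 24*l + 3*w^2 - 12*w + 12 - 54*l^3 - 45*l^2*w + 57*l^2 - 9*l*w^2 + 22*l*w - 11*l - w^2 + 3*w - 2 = -54*l^3 - 6*l^2 + 40*l + w^2*(2 - 9*l) + w*(-45*l^2 + 10*l) - 8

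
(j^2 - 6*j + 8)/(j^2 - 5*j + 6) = (j - 4)/(j - 3)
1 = 1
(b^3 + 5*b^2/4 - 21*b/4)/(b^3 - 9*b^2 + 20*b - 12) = b*(4*b^2 + 5*b - 21)/(4*(b^3 - 9*b^2 + 20*b - 12))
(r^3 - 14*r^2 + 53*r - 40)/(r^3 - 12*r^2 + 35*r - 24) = (r - 5)/(r - 3)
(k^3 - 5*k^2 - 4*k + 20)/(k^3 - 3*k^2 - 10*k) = (k - 2)/k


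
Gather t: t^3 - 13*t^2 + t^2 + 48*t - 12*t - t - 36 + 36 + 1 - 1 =t^3 - 12*t^2 + 35*t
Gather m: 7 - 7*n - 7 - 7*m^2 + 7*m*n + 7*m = -7*m^2 + m*(7*n + 7) - 7*n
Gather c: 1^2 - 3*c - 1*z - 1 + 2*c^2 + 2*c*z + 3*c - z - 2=2*c^2 + 2*c*z - 2*z - 2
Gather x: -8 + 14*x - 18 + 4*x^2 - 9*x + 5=4*x^2 + 5*x - 21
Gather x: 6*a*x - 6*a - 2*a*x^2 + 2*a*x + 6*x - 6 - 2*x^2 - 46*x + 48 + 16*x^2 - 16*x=-6*a + x^2*(14 - 2*a) + x*(8*a - 56) + 42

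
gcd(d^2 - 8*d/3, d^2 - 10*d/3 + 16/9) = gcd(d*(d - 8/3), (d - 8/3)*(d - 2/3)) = d - 8/3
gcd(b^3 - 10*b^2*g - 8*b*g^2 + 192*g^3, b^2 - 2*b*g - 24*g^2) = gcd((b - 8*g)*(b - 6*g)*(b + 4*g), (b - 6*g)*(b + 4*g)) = b^2 - 2*b*g - 24*g^2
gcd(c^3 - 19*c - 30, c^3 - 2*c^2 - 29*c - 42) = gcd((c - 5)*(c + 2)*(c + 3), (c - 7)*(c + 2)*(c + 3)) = c^2 + 5*c + 6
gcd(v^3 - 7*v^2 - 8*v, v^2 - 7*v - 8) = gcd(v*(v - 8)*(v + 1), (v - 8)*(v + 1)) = v^2 - 7*v - 8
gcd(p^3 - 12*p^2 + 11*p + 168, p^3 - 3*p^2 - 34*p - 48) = p^2 - 5*p - 24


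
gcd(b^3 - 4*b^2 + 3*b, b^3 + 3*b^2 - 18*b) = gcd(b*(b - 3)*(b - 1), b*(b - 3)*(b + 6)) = b^2 - 3*b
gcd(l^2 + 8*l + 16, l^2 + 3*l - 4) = l + 4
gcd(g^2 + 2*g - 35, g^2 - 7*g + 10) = g - 5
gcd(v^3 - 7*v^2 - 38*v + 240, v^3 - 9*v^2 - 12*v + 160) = v^2 - 13*v + 40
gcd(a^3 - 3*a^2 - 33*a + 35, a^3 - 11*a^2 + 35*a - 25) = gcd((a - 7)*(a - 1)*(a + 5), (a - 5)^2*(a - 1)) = a - 1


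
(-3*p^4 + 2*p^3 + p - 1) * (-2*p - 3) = 6*p^5 + 5*p^4 - 6*p^3 - 2*p^2 - p + 3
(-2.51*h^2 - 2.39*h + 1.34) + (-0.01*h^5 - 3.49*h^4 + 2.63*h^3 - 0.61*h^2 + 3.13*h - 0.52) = -0.01*h^5 - 3.49*h^4 + 2.63*h^3 - 3.12*h^2 + 0.74*h + 0.82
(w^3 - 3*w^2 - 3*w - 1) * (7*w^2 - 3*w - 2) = 7*w^5 - 24*w^4 - 14*w^3 + 8*w^2 + 9*w + 2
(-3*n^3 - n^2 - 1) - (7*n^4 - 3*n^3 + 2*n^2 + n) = -7*n^4 - 3*n^2 - n - 1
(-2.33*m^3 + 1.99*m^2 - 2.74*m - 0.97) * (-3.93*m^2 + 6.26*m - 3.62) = 9.1569*m^5 - 22.4065*m^4 + 31.6602*m^3 - 20.5441*m^2 + 3.8466*m + 3.5114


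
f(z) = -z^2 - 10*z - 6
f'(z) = -2*z - 10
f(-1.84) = 9.01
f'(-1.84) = -6.32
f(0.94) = -16.28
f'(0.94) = -11.88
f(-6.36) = 17.15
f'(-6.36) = 2.72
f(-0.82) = 1.53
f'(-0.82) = -8.36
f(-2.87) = 14.46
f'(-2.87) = -4.26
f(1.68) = -25.62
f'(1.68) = -13.36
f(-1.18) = 4.41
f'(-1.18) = -7.64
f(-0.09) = -5.11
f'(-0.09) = -9.82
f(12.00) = -270.00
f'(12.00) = -34.00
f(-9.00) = 3.00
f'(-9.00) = 8.00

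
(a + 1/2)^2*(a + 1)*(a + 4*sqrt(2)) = a^4 + 2*a^3 + 4*sqrt(2)*a^3 + 5*a^2/4 + 8*sqrt(2)*a^2 + a/4 + 5*sqrt(2)*a + sqrt(2)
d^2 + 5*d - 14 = (d - 2)*(d + 7)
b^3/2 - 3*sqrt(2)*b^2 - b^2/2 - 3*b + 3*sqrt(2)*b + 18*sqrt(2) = (b/2 + 1)*(b - 3)*(b - 6*sqrt(2))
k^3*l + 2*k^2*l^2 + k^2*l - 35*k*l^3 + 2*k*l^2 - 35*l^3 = (k - 5*l)*(k + 7*l)*(k*l + l)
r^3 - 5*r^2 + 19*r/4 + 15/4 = (r - 3)*(r - 5/2)*(r + 1/2)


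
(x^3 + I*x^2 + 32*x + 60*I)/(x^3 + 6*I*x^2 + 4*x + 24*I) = (x^2 - I*x + 30)/(x^2 + 4*I*x + 12)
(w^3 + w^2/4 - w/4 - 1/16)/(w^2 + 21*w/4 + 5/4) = (w^2 - 1/4)/(w + 5)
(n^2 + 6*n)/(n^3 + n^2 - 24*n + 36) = n/(n^2 - 5*n + 6)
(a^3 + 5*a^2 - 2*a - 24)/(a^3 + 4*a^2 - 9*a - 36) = (a - 2)/(a - 3)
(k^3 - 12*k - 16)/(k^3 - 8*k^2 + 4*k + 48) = (k + 2)/(k - 6)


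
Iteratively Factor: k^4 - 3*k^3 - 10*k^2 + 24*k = (k)*(k^3 - 3*k^2 - 10*k + 24) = k*(k - 2)*(k^2 - k - 12) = k*(k - 2)*(k + 3)*(k - 4)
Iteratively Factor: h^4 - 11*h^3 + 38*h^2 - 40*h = (h - 5)*(h^3 - 6*h^2 + 8*h) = (h - 5)*(h - 2)*(h^2 - 4*h) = (h - 5)*(h - 4)*(h - 2)*(h)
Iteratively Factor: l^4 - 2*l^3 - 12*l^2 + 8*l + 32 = (l + 2)*(l^3 - 4*l^2 - 4*l + 16) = (l - 4)*(l + 2)*(l^2 - 4) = (l - 4)*(l + 2)^2*(l - 2)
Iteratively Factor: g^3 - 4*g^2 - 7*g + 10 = (g + 2)*(g^2 - 6*g + 5) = (g - 1)*(g + 2)*(g - 5)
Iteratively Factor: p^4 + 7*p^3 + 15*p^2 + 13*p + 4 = (p + 1)*(p^3 + 6*p^2 + 9*p + 4) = (p + 1)*(p + 4)*(p^2 + 2*p + 1) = (p + 1)^2*(p + 4)*(p + 1)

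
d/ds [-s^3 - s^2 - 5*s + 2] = -3*s^2 - 2*s - 5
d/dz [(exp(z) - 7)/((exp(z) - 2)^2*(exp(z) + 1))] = 2*(-exp(2*z) + 10*exp(z) - 1)*exp(z)/(exp(5*z) - 4*exp(4*z) + exp(3*z) + 10*exp(2*z) - 4*exp(z) - 8)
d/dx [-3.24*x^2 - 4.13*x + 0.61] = -6.48*x - 4.13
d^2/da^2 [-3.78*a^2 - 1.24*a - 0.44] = -7.56000000000000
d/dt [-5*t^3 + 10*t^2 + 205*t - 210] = -15*t^2 + 20*t + 205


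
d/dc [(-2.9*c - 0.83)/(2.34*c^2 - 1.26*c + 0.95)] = (6.786*c^2 + 3.8844*c - 3.8008)/(5.4756*c^4 - 5.8968*c^3 + 6.0336*c^2 - 2.394*c + 0.9025)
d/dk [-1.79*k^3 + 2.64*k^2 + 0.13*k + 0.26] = -5.37*k^2 + 5.28*k + 0.13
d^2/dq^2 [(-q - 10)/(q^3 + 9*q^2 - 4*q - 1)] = 2*(-(q + 10)*(3*q^2 + 18*q - 4)^2 + (3*q^2 + 18*q + 3*(q + 3)*(q + 10) - 4)*(q^3 + 9*q^2 - 4*q - 1))/(q^3 + 9*q^2 - 4*q - 1)^3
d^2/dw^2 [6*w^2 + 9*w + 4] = 12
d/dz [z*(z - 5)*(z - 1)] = 3*z^2 - 12*z + 5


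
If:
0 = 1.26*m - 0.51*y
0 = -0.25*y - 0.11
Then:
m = -0.18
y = -0.44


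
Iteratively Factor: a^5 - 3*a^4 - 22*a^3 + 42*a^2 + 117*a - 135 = (a - 5)*(a^4 + 2*a^3 - 12*a^2 - 18*a + 27) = (a - 5)*(a - 1)*(a^3 + 3*a^2 - 9*a - 27) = (a - 5)*(a - 1)*(a + 3)*(a^2 - 9) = (a - 5)*(a - 3)*(a - 1)*(a + 3)*(a + 3)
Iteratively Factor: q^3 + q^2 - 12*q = (q + 4)*(q^2 - 3*q) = (q - 3)*(q + 4)*(q)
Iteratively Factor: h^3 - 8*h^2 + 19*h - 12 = (h - 3)*(h^2 - 5*h + 4) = (h - 3)*(h - 1)*(h - 4)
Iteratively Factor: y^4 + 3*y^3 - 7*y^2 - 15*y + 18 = (y + 3)*(y^3 - 7*y + 6) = (y - 1)*(y + 3)*(y^2 + y - 6) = (y - 1)*(y + 3)^2*(y - 2)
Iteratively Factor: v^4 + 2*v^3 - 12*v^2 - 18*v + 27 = (v + 3)*(v^3 - v^2 - 9*v + 9) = (v + 3)^2*(v^2 - 4*v + 3) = (v - 1)*(v + 3)^2*(v - 3)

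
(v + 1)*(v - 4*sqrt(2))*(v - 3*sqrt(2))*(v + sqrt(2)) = v^4 - 6*sqrt(2)*v^3 + v^3 - 6*sqrt(2)*v^2 + 10*v^2 + 10*v + 24*sqrt(2)*v + 24*sqrt(2)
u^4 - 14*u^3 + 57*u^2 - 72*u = u*(u - 8)*(u - 3)^2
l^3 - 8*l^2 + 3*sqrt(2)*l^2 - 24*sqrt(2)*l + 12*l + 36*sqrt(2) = (l - 6)*(l - 2)*(l + 3*sqrt(2))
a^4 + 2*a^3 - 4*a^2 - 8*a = a*(a - 2)*(a + 2)^2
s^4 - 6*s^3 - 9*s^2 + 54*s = s*(s - 6)*(s - 3)*(s + 3)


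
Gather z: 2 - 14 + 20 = 8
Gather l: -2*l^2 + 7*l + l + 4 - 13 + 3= -2*l^2 + 8*l - 6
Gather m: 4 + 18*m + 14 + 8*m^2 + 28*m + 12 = 8*m^2 + 46*m + 30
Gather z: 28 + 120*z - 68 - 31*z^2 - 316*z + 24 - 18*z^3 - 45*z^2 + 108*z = -18*z^3 - 76*z^2 - 88*z - 16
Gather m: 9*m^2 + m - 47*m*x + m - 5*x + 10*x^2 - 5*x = 9*m^2 + m*(2 - 47*x) + 10*x^2 - 10*x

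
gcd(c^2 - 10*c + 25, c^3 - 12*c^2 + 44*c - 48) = 1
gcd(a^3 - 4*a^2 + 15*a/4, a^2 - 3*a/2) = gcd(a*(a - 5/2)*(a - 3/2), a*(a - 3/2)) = a^2 - 3*a/2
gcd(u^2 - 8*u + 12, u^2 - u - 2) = u - 2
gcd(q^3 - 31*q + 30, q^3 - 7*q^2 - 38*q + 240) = q^2 + q - 30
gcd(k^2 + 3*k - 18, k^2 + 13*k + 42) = k + 6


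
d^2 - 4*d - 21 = (d - 7)*(d + 3)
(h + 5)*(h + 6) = h^2 + 11*h + 30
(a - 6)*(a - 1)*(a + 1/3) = a^3 - 20*a^2/3 + 11*a/3 + 2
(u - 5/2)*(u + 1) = u^2 - 3*u/2 - 5/2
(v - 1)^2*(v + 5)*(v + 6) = v^4 + 9*v^3 + 9*v^2 - 49*v + 30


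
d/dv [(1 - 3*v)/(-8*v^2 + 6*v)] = (-12*v^2 + 8*v - 3)/(2*v^2*(16*v^2 - 24*v + 9))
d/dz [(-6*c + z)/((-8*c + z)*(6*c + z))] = ((-6*c + z)*(8*c - z) + (6*c - z)*(6*c + z) - (6*c + z)*(8*c - z))/((6*c + z)^2*(8*c - z)^2)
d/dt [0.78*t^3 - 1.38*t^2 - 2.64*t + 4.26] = 2.34*t^2 - 2.76*t - 2.64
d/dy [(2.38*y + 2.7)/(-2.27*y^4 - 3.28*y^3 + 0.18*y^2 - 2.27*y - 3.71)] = (16.2078*y^4 + 40.1288*y^3 + 26.1396*y^2 - 0.972*y - 2.7008)/(5.1529*y^8 + 14.8912*y^7 + 9.9412*y^6 + 9.125*y^5 + 31.767*y^4 + 23.5204*y^3 + 3.8173*y^2 + 16.8434*y + 13.7641)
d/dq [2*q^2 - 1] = 4*q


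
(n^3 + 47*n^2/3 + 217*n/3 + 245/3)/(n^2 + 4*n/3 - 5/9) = 3*(n^2 + 14*n + 49)/(3*n - 1)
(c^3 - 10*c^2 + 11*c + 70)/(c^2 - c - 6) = (c^2 - 12*c + 35)/(c - 3)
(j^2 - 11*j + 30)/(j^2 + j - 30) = (j - 6)/(j + 6)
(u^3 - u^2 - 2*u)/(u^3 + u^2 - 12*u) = (u^2 - u - 2)/(u^2 + u - 12)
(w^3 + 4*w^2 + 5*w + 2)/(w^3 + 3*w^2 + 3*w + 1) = (w + 2)/(w + 1)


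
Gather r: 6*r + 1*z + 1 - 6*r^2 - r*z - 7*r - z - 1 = -6*r^2 + r*(-z - 1)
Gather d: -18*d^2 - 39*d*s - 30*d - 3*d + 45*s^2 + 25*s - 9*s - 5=-18*d^2 + d*(-39*s - 33) + 45*s^2 + 16*s - 5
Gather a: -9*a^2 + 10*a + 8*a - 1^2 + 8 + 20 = -9*a^2 + 18*a + 27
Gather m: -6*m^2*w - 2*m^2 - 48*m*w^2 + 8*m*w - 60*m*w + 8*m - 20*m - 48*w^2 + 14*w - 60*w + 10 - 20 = m^2*(-6*w - 2) + m*(-48*w^2 - 52*w - 12) - 48*w^2 - 46*w - 10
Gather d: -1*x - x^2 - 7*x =-x^2 - 8*x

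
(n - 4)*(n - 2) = n^2 - 6*n + 8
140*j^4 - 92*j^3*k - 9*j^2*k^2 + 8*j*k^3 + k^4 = (-2*j + k)^2*(5*j + k)*(7*j + k)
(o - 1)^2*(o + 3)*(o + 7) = o^4 + 8*o^3 + 2*o^2 - 32*o + 21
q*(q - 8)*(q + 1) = q^3 - 7*q^2 - 8*q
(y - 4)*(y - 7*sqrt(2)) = y^2 - 7*sqrt(2)*y - 4*y + 28*sqrt(2)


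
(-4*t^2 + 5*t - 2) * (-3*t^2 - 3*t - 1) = 12*t^4 - 3*t^3 - 5*t^2 + t + 2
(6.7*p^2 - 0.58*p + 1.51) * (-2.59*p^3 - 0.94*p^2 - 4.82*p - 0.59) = -17.353*p^5 - 4.7958*p^4 - 35.6597*p^3 - 2.5768*p^2 - 6.936*p - 0.8909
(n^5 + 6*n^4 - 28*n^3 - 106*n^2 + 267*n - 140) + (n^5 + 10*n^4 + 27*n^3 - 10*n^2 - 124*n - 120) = 2*n^5 + 16*n^4 - n^3 - 116*n^2 + 143*n - 260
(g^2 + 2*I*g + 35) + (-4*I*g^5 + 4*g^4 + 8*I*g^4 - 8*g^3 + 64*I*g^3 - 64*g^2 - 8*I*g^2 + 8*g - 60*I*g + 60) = -4*I*g^5 + 4*g^4 + 8*I*g^4 - 8*g^3 + 64*I*g^3 - 63*g^2 - 8*I*g^2 + 8*g - 58*I*g + 95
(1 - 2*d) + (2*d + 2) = 3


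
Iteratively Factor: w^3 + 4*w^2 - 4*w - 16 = (w + 2)*(w^2 + 2*w - 8) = (w + 2)*(w + 4)*(w - 2)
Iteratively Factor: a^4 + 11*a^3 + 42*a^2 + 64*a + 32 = (a + 4)*(a^3 + 7*a^2 + 14*a + 8) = (a + 2)*(a + 4)*(a^2 + 5*a + 4) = (a + 2)*(a + 4)^2*(a + 1)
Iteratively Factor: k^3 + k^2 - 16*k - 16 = (k - 4)*(k^2 + 5*k + 4) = (k - 4)*(k + 4)*(k + 1)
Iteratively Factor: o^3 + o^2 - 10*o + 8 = (o - 1)*(o^2 + 2*o - 8) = (o - 1)*(o + 4)*(o - 2)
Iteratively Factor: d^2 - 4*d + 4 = (d - 2)*(d - 2)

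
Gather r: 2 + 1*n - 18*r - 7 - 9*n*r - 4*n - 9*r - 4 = -3*n + r*(-9*n - 27) - 9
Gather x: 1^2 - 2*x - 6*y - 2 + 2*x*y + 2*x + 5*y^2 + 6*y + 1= 2*x*y + 5*y^2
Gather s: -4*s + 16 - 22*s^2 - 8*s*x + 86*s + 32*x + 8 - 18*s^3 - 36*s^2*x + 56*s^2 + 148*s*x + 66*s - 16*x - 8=-18*s^3 + s^2*(34 - 36*x) + s*(140*x + 148) + 16*x + 16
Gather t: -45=-45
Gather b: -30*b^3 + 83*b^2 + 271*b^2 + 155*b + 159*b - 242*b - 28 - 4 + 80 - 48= -30*b^3 + 354*b^2 + 72*b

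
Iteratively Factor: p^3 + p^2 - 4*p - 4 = (p + 2)*(p^2 - p - 2) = (p - 2)*(p + 2)*(p + 1)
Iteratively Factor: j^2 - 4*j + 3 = (j - 3)*(j - 1)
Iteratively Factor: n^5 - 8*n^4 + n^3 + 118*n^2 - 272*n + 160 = (n + 4)*(n^4 - 12*n^3 + 49*n^2 - 78*n + 40) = (n - 4)*(n + 4)*(n^3 - 8*n^2 + 17*n - 10) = (n - 4)*(n - 2)*(n + 4)*(n^2 - 6*n + 5) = (n - 4)*(n - 2)*(n - 1)*(n + 4)*(n - 5)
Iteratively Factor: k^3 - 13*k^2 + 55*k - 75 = (k - 5)*(k^2 - 8*k + 15) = (k - 5)*(k - 3)*(k - 5)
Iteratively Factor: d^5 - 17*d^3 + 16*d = (d + 1)*(d^4 - d^3 - 16*d^2 + 16*d) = d*(d + 1)*(d^3 - d^2 - 16*d + 16) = d*(d + 1)*(d + 4)*(d^2 - 5*d + 4) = d*(d - 1)*(d + 1)*(d + 4)*(d - 4)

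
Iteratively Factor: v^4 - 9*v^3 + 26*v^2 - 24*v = (v - 3)*(v^3 - 6*v^2 + 8*v) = (v - 4)*(v - 3)*(v^2 - 2*v) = (v - 4)*(v - 3)*(v - 2)*(v)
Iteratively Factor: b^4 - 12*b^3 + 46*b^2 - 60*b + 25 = (b - 5)*(b^3 - 7*b^2 + 11*b - 5) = (b - 5)*(b - 1)*(b^2 - 6*b + 5) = (b - 5)^2*(b - 1)*(b - 1)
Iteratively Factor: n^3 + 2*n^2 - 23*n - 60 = (n + 3)*(n^2 - n - 20) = (n + 3)*(n + 4)*(n - 5)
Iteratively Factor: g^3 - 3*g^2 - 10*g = (g)*(g^2 - 3*g - 10) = g*(g + 2)*(g - 5)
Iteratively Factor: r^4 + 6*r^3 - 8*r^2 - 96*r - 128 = (r + 2)*(r^3 + 4*r^2 - 16*r - 64) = (r + 2)*(r + 4)*(r^2 - 16) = (r + 2)*(r + 4)^2*(r - 4)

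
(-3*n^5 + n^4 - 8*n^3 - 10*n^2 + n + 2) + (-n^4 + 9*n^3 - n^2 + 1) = -3*n^5 + n^3 - 11*n^2 + n + 3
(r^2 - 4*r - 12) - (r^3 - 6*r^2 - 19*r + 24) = -r^3 + 7*r^2 + 15*r - 36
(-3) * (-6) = 18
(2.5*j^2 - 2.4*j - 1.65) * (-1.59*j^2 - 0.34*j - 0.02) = -3.975*j^4 + 2.966*j^3 + 3.3895*j^2 + 0.609*j + 0.033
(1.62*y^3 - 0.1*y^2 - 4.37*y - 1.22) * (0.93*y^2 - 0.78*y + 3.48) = 1.5066*y^5 - 1.3566*y^4 + 1.6515*y^3 + 1.926*y^2 - 14.256*y - 4.2456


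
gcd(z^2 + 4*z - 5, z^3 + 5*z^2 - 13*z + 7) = z - 1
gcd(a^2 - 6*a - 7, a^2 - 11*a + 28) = a - 7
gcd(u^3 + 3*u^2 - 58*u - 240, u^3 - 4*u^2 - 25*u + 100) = u + 5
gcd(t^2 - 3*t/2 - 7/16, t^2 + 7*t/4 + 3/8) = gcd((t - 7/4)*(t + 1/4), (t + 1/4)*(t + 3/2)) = t + 1/4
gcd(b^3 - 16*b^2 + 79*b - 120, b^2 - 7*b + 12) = b - 3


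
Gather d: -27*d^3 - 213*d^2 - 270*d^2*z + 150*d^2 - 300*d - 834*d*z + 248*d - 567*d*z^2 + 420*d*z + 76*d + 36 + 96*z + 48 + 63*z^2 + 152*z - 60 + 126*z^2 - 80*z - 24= -27*d^3 + d^2*(-270*z - 63) + d*(-567*z^2 - 414*z + 24) + 189*z^2 + 168*z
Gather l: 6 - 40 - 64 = -98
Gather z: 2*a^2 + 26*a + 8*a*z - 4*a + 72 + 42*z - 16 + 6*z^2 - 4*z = 2*a^2 + 22*a + 6*z^2 + z*(8*a + 38) + 56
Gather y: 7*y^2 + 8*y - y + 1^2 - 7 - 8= 7*y^2 + 7*y - 14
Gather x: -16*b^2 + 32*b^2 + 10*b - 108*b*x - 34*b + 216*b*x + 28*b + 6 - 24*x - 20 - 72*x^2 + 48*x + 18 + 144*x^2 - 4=16*b^2 + 4*b + 72*x^2 + x*(108*b + 24)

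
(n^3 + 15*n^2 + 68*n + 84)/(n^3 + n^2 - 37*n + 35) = (n^2 + 8*n + 12)/(n^2 - 6*n + 5)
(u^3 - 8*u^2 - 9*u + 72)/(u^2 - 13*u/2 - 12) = 2*(u^2 - 9)/(2*u + 3)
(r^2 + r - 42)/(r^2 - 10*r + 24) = (r + 7)/(r - 4)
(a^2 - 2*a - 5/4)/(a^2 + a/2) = (a - 5/2)/a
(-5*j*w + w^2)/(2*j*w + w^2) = (-5*j + w)/(2*j + w)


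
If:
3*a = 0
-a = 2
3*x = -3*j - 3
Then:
No Solution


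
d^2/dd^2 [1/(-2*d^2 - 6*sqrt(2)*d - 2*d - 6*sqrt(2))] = (d^2 + d + 3*sqrt(2)*d - (2*d + 1 + 3*sqrt(2))^2 + 3*sqrt(2))/(d^2 + d + 3*sqrt(2)*d + 3*sqrt(2))^3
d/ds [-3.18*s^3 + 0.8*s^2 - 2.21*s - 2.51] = -9.54*s^2 + 1.6*s - 2.21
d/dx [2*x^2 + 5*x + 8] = 4*x + 5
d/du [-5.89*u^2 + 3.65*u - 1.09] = 3.65 - 11.78*u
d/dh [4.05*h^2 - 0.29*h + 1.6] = 8.1*h - 0.29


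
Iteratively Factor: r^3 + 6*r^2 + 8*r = (r)*(r^2 + 6*r + 8) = r*(r + 4)*(r + 2)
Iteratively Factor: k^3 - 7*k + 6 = (k - 2)*(k^2 + 2*k - 3) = (k - 2)*(k - 1)*(k + 3)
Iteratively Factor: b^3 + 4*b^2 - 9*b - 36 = (b + 4)*(b^2 - 9) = (b - 3)*(b + 4)*(b + 3)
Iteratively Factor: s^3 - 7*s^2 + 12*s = (s - 3)*(s^2 - 4*s) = s*(s - 3)*(s - 4)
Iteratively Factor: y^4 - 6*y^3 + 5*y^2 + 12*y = (y + 1)*(y^3 - 7*y^2 + 12*y) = y*(y + 1)*(y^2 - 7*y + 12) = y*(y - 3)*(y + 1)*(y - 4)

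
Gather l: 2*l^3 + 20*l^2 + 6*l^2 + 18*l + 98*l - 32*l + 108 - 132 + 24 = 2*l^3 + 26*l^2 + 84*l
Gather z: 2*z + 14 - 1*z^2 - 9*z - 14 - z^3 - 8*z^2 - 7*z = -z^3 - 9*z^2 - 14*z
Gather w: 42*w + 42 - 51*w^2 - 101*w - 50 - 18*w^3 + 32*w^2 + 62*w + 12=-18*w^3 - 19*w^2 + 3*w + 4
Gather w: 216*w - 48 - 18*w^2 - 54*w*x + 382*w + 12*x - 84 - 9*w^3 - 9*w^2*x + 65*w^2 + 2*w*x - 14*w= -9*w^3 + w^2*(47 - 9*x) + w*(584 - 52*x) + 12*x - 132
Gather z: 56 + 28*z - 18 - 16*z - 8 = 12*z + 30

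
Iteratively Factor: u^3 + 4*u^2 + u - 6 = (u + 2)*(u^2 + 2*u - 3) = (u + 2)*(u + 3)*(u - 1)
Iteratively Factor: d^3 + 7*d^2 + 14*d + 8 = (d + 1)*(d^2 + 6*d + 8) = (d + 1)*(d + 2)*(d + 4)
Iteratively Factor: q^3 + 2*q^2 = (q)*(q^2 + 2*q) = q*(q + 2)*(q)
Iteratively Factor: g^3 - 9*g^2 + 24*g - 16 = (g - 4)*(g^2 - 5*g + 4) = (g - 4)^2*(g - 1)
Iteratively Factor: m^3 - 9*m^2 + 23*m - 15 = (m - 5)*(m^2 - 4*m + 3) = (m - 5)*(m - 3)*(m - 1)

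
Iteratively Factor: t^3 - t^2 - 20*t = (t - 5)*(t^2 + 4*t) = t*(t - 5)*(t + 4)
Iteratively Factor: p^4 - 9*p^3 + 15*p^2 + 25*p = (p - 5)*(p^3 - 4*p^2 - 5*p) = p*(p - 5)*(p^2 - 4*p - 5) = p*(p - 5)^2*(p + 1)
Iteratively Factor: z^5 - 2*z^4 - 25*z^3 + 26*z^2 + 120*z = (z - 3)*(z^4 + z^3 - 22*z^2 - 40*z) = (z - 5)*(z - 3)*(z^3 + 6*z^2 + 8*z) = (z - 5)*(z - 3)*(z + 4)*(z^2 + 2*z) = (z - 5)*(z - 3)*(z + 2)*(z + 4)*(z)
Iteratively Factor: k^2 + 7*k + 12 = (k + 3)*(k + 4)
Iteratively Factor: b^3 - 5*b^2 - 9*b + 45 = (b - 5)*(b^2 - 9) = (b - 5)*(b + 3)*(b - 3)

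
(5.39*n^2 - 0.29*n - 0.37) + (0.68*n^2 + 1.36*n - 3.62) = 6.07*n^2 + 1.07*n - 3.99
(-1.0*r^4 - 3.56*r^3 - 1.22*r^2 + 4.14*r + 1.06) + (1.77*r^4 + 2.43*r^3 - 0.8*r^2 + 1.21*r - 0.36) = 0.77*r^4 - 1.13*r^3 - 2.02*r^2 + 5.35*r + 0.7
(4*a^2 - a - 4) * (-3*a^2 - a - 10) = -12*a^4 - a^3 - 27*a^2 + 14*a + 40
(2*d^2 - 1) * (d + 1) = 2*d^3 + 2*d^2 - d - 1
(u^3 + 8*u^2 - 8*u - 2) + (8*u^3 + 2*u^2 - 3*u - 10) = 9*u^3 + 10*u^2 - 11*u - 12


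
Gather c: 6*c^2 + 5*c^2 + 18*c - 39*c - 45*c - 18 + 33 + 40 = 11*c^2 - 66*c + 55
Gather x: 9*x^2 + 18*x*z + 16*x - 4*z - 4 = 9*x^2 + x*(18*z + 16) - 4*z - 4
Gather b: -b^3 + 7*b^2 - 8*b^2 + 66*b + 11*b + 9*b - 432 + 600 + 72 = -b^3 - b^2 + 86*b + 240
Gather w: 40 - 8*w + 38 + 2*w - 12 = 66 - 6*w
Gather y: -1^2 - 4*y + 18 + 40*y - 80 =36*y - 63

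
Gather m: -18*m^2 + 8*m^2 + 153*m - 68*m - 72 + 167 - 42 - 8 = -10*m^2 + 85*m + 45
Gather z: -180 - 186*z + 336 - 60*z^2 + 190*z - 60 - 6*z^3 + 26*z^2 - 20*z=-6*z^3 - 34*z^2 - 16*z + 96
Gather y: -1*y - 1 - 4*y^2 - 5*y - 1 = -4*y^2 - 6*y - 2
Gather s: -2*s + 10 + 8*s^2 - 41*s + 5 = 8*s^2 - 43*s + 15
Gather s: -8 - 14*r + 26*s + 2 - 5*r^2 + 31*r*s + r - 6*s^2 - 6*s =-5*r^2 - 13*r - 6*s^2 + s*(31*r + 20) - 6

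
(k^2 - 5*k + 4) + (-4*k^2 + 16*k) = -3*k^2 + 11*k + 4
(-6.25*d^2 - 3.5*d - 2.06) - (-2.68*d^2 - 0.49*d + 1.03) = -3.57*d^2 - 3.01*d - 3.09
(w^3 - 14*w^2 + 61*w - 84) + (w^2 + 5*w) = w^3 - 13*w^2 + 66*w - 84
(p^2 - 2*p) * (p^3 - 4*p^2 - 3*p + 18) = p^5 - 6*p^4 + 5*p^3 + 24*p^2 - 36*p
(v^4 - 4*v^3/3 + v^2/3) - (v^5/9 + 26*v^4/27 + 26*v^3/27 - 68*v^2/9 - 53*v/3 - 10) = -v^5/9 + v^4/27 - 62*v^3/27 + 71*v^2/9 + 53*v/3 + 10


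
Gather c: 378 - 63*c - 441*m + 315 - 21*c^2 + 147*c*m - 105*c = -21*c^2 + c*(147*m - 168) - 441*m + 693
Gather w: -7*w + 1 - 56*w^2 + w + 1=-56*w^2 - 6*w + 2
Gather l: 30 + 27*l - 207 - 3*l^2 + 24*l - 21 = -3*l^2 + 51*l - 198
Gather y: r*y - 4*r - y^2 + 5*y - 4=-4*r - y^2 + y*(r + 5) - 4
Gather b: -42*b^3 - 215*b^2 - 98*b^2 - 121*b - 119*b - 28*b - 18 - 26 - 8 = -42*b^3 - 313*b^2 - 268*b - 52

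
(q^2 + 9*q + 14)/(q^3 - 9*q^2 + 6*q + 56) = (q + 7)/(q^2 - 11*q + 28)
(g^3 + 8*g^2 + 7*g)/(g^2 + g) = g + 7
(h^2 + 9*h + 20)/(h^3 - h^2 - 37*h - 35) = (h + 4)/(h^2 - 6*h - 7)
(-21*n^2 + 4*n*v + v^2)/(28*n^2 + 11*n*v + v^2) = (-3*n + v)/(4*n + v)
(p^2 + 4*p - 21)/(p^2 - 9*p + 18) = (p + 7)/(p - 6)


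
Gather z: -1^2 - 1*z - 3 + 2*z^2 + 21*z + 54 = 2*z^2 + 20*z + 50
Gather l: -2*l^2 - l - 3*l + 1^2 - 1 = -2*l^2 - 4*l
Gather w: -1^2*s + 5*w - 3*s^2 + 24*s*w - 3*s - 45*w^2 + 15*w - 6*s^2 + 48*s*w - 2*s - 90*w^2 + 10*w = -9*s^2 - 6*s - 135*w^2 + w*(72*s + 30)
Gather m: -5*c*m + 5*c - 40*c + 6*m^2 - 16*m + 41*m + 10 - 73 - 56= -35*c + 6*m^2 + m*(25 - 5*c) - 119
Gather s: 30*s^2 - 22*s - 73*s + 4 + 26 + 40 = 30*s^2 - 95*s + 70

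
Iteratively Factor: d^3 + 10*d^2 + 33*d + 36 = (d + 4)*(d^2 + 6*d + 9) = (d + 3)*(d + 4)*(d + 3)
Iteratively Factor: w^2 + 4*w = (w + 4)*(w)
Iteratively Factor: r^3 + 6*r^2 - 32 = (r + 4)*(r^2 + 2*r - 8) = (r - 2)*(r + 4)*(r + 4)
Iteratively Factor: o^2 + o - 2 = (o + 2)*(o - 1)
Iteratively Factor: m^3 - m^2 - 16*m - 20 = (m + 2)*(m^2 - 3*m - 10) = (m - 5)*(m + 2)*(m + 2)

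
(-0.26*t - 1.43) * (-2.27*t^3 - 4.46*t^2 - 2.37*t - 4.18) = 0.5902*t^4 + 4.4057*t^3 + 6.994*t^2 + 4.4759*t + 5.9774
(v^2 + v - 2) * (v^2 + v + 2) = v^4 + 2*v^3 + v^2 - 4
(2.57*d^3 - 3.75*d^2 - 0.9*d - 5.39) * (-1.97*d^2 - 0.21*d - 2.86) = -5.0629*d^5 + 6.8478*d^4 - 4.7897*d^3 + 21.5323*d^2 + 3.7059*d + 15.4154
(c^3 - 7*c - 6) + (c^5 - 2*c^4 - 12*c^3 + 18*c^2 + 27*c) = c^5 - 2*c^4 - 11*c^3 + 18*c^2 + 20*c - 6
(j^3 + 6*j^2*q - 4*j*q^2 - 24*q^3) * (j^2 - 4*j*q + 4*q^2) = j^5 + 2*j^4*q - 24*j^3*q^2 + 16*j^2*q^3 + 80*j*q^4 - 96*q^5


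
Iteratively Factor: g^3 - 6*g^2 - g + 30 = (g - 5)*(g^2 - g - 6) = (g - 5)*(g - 3)*(g + 2)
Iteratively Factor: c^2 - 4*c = (c)*(c - 4)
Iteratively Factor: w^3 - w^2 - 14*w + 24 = (w - 3)*(w^2 + 2*w - 8) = (w - 3)*(w + 4)*(w - 2)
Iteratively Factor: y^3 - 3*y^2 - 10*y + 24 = (y - 4)*(y^2 + y - 6) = (y - 4)*(y + 3)*(y - 2)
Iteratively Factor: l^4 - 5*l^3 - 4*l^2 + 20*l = (l - 5)*(l^3 - 4*l) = (l - 5)*(l - 2)*(l^2 + 2*l) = l*(l - 5)*(l - 2)*(l + 2)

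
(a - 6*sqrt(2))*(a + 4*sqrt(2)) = a^2 - 2*sqrt(2)*a - 48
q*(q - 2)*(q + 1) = q^3 - q^2 - 2*q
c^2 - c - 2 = (c - 2)*(c + 1)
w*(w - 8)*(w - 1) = w^3 - 9*w^2 + 8*w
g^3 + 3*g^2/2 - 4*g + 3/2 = (g - 1)*(g - 1/2)*(g + 3)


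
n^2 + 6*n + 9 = (n + 3)^2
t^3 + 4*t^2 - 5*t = t*(t - 1)*(t + 5)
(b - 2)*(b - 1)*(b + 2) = b^3 - b^2 - 4*b + 4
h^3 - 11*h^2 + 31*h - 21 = (h - 7)*(h - 3)*(h - 1)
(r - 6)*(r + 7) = r^2 + r - 42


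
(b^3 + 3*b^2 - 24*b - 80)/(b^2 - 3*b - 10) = (b^2 + 8*b + 16)/(b + 2)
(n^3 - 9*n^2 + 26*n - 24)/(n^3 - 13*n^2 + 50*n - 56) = (n - 3)/(n - 7)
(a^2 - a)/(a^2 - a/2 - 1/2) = 2*a/(2*a + 1)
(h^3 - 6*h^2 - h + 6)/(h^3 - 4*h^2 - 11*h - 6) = (h - 1)/(h + 1)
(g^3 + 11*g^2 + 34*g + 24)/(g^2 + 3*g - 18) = (g^2 + 5*g + 4)/(g - 3)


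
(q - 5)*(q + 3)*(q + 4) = q^3 + 2*q^2 - 23*q - 60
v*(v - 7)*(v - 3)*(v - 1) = v^4 - 11*v^3 + 31*v^2 - 21*v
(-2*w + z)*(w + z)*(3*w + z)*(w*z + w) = -6*w^4*z - 6*w^4 - 5*w^3*z^2 - 5*w^3*z + 2*w^2*z^3 + 2*w^2*z^2 + w*z^4 + w*z^3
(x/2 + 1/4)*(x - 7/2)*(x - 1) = x^3/2 - 2*x^2 + 5*x/8 + 7/8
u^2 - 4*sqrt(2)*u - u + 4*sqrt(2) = (u - 1)*(u - 4*sqrt(2))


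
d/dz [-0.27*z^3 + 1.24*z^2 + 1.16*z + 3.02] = -0.81*z^2 + 2.48*z + 1.16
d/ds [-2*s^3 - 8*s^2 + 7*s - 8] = -6*s^2 - 16*s + 7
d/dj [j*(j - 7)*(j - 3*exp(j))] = -3*j^2*exp(j) + 3*j^2 + 15*j*exp(j) - 14*j + 21*exp(j)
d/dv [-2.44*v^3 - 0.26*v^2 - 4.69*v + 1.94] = -7.32*v^2 - 0.52*v - 4.69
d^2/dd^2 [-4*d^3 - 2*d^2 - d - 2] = -24*d - 4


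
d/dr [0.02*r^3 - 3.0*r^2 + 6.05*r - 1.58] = 0.06*r^2 - 6.0*r + 6.05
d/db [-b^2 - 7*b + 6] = -2*b - 7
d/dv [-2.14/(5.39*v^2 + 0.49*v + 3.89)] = (23.0692*v + 1.0486)/(5.39*v^2 + 0.49*v + 3.89)^2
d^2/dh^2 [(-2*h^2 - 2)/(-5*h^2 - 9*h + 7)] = 60*(-3*h^3 + 12*h^2 + 9*h + 11)/(125*h^6 + 675*h^5 + 690*h^4 - 1161*h^3 - 966*h^2 + 1323*h - 343)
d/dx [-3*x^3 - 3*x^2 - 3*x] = -9*x^2 - 6*x - 3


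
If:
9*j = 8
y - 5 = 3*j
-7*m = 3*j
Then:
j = 8/9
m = -8/21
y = 23/3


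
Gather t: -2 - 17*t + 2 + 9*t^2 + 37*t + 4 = 9*t^2 + 20*t + 4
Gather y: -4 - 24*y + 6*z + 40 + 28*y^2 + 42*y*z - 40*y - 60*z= 28*y^2 + y*(42*z - 64) - 54*z + 36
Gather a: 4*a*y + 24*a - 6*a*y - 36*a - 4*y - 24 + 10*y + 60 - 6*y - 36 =a*(-2*y - 12)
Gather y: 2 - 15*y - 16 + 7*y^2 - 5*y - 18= 7*y^2 - 20*y - 32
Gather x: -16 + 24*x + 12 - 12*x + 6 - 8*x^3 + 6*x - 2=-8*x^3 + 18*x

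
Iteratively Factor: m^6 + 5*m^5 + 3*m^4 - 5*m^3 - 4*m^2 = (m + 1)*(m^5 + 4*m^4 - m^3 - 4*m^2) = m*(m + 1)*(m^4 + 4*m^3 - m^2 - 4*m) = m*(m + 1)^2*(m^3 + 3*m^2 - 4*m) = m*(m - 1)*(m + 1)^2*(m^2 + 4*m) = m*(m - 1)*(m + 1)^2*(m + 4)*(m)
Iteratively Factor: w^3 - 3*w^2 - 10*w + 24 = (w - 2)*(w^2 - w - 12) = (w - 2)*(w + 3)*(w - 4)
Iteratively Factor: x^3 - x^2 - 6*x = (x - 3)*(x^2 + 2*x) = (x - 3)*(x + 2)*(x)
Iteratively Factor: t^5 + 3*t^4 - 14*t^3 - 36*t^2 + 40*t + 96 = (t + 4)*(t^4 - t^3 - 10*t^2 + 4*t + 24) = (t - 2)*(t + 4)*(t^3 + t^2 - 8*t - 12) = (t - 2)*(t + 2)*(t + 4)*(t^2 - t - 6) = (t - 3)*(t - 2)*(t + 2)*(t + 4)*(t + 2)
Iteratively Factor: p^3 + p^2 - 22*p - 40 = (p + 2)*(p^2 - p - 20) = (p - 5)*(p + 2)*(p + 4)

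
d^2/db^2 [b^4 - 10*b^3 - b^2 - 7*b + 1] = 12*b^2 - 60*b - 2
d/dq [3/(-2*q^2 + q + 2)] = 3*(4*q - 1)/(-2*q^2 + q + 2)^2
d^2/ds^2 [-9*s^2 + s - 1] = -18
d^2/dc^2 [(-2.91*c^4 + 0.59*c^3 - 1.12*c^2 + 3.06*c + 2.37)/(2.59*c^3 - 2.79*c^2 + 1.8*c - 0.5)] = (1.13686837721616e-13*c^8 - 24.6699679999999*c^6 + 171.730656*c^5 + 17.6773079999999*c^4 - 242.38024*c^3 + 221.994342*c^2 - 77.72514*c + 13.6933)/(17.373979*c^9 - 56.146797*c^8 + 96.706197*c^7 - 109.821669*c^6 + 88.88724*c^5 - 52.78095*c^4 + 22.8405*c^3 - 6.9525*c^2 + 1.35*c - 0.125)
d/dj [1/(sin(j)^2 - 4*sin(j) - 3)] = 2*(2 - sin(j))*cos(j)/(4*sin(j) + cos(j)^2 + 2)^2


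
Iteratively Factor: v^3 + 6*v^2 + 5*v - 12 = (v + 3)*(v^2 + 3*v - 4) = (v + 3)*(v + 4)*(v - 1)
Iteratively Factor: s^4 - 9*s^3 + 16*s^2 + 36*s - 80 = (s - 5)*(s^3 - 4*s^2 - 4*s + 16) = (s - 5)*(s - 4)*(s^2 - 4) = (s - 5)*(s - 4)*(s + 2)*(s - 2)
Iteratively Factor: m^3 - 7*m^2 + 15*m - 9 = (m - 3)*(m^2 - 4*m + 3) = (m - 3)^2*(m - 1)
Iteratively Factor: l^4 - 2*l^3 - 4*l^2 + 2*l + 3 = (l + 1)*(l^3 - 3*l^2 - l + 3) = (l - 3)*(l + 1)*(l^2 - 1) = (l - 3)*(l + 1)^2*(l - 1)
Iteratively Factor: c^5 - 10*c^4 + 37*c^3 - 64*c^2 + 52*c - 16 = (c - 4)*(c^4 - 6*c^3 + 13*c^2 - 12*c + 4) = (c - 4)*(c - 2)*(c^3 - 4*c^2 + 5*c - 2) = (c - 4)*(c - 2)*(c - 1)*(c^2 - 3*c + 2) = (c - 4)*(c - 2)*(c - 1)^2*(c - 2)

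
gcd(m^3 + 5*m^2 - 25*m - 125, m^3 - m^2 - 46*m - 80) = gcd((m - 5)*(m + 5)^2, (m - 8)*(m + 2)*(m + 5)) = m + 5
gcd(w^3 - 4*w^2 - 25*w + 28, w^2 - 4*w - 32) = w + 4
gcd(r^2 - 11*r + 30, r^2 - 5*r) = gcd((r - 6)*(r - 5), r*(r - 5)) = r - 5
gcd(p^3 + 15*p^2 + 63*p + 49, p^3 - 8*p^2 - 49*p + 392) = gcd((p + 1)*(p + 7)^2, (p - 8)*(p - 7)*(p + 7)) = p + 7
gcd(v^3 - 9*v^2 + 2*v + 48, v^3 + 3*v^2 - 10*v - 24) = v^2 - v - 6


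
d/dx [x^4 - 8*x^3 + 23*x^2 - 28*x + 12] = 4*x^3 - 24*x^2 + 46*x - 28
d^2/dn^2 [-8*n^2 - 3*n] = -16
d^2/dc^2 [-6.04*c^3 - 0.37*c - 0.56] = -36.24*c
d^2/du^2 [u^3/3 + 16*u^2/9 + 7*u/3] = 2*u + 32/9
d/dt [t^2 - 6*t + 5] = 2*t - 6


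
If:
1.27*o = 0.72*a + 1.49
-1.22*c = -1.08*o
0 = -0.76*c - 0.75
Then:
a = -4.04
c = -0.99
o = -1.11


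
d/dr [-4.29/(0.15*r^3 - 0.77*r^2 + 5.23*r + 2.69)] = (1.9305*r^2 - 6.6066*r + 22.4367)/(0.15*r^3 - 0.77*r^2 + 5.23*r + 2.69)^2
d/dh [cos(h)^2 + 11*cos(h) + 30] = -(2*cos(h) + 11)*sin(h)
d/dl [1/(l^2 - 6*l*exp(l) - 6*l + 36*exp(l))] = 2*(3*l*exp(l) - l - 15*exp(l) + 3)/(l^2 - 6*l*exp(l) - 6*l + 36*exp(l))^2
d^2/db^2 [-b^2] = -2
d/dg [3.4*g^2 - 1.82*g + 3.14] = 6.8*g - 1.82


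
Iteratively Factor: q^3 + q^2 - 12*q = (q + 4)*(q^2 - 3*q) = (q - 3)*(q + 4)*(q)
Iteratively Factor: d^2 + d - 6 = (d + 3)*(d - 2)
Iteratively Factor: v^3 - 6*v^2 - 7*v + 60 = (v + 3)*(v^2 - 9*v + 20) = (v - 5)*(v + 3)*(v - 4)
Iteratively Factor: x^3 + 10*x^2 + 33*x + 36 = (x + 3)*(x^2 + 7*x + 12) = (x + 3)*(x + 4)*(x + 3)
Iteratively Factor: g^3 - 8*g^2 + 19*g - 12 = (g - 1)*(g^2 - 7*g + 12) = (g - 4)*(g - 1)*(g - 3)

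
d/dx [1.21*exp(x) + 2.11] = 1.21*exp(x)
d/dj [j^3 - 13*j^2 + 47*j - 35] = 3*j^2 - 26*j + 47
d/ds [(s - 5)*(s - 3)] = 2*s - 8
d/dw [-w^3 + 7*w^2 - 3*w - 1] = -3*w^2 + 14*w - 3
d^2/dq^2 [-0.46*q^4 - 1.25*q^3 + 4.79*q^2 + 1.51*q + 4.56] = -5.52*q^2 - 7.5*q + 9.58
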